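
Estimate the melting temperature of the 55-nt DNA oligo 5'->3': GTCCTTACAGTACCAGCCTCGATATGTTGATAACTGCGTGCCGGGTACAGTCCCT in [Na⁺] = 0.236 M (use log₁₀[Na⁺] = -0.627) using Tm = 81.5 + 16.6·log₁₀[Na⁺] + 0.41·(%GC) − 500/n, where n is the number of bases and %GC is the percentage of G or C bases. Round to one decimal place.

83.6°C

Length n = 55. Base counts: T=15, C=16, G=13, A=11
G+C = 29, so %GC = 29/55 × 100 = 52.727%
Salt term: 16.6 × (-0.627) = -10.408
GC term: 0.41 × 52.727 = 21.618; length term: −500/55 = −9.091
Tm = 81.5 + (-10.408) + 21.618 − 9.091 = 83.619 → 83.6°C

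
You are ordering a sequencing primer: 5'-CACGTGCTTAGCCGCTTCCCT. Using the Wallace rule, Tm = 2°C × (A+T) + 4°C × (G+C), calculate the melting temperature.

Base counts: G=4, T=6, A=2, C=9
AT pairs contribute 8, GC pairs contribute 13.
Tm = 2×8 + 4×13 = 68°C

68°C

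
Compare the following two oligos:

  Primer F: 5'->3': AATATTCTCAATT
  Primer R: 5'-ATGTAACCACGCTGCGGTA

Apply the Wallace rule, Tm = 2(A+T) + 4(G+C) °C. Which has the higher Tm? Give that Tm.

Primer F: A+T=11, G+C=2 → Tm = 2(11)+4(2) = 30°C
Primer R: A+T=9, G+C=10 → Tm = 2(9)+4(10) = 58°C
30°C vs 58°C → primer R is higher.

Primer R, 58°C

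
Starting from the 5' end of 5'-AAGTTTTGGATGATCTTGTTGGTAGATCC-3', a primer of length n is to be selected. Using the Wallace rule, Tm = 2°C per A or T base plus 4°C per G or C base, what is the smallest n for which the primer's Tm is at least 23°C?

First 8 bases: AAGTTTTG → Tm = 20°C (< 23°C)
First 9 bases: AAGTTTTGG → Tm = 24°C (≥ 23°C)
Each additional base adds 2°C (A/T) or 4°C (G/C), so Tm is non-decreasing in n; n = 9 is the first length to reach 23°C.

n = 9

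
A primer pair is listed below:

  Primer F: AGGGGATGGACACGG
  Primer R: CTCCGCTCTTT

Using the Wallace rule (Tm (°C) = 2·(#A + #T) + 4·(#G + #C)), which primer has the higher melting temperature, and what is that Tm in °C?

Primer F, 50°C

Primer F: A+T=5, G+C=10 → Tm = 2(5)+4(10) = 50°C
Primer R: A+T=5, G+C=6 → Tm = 2(5)+4(6) = 34°C
50°C vs 34°C → primer F is higher.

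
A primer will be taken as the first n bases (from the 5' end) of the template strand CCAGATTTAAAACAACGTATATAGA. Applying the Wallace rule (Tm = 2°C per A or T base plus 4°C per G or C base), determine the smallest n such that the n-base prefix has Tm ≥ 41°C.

First 15 bases: CCAGATTTAAAACAA → Tm = 38°C (< 41°C)
First 16 bases: CCAGATTTAAAACAAC → Tm = 42°C (≥ 41°C)
Since every base adds ≥2°C, Tm only increases with n, so the threshold is first crossed at n = 16.

n = 16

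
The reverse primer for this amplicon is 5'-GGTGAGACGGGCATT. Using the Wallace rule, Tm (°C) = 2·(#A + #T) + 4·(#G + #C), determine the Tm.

48°C

G=7, A=3, C=2, T=3
A+T = 6, G+C = 9
Tm = 2×6 + 4×9 = 48°C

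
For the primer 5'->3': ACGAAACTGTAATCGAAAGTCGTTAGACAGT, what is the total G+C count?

Scanning the sequence gives T=7, C=5, G=7, A=12.
G+C = 7 + 5 = 12

12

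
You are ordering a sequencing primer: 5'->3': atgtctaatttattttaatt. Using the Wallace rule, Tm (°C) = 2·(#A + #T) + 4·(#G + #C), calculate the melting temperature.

44°C

Counting bases: T=12, C=1, G=1, A=6
A+T = 18, G+C = 2
Tm = 2×18 + 4×2 = 44°C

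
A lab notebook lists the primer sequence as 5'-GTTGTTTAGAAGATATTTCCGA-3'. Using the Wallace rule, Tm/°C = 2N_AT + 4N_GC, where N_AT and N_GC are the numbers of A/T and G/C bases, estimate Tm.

58°C

G=5, A=6, T=9, C=2
So N_AT = 15 and N_GC = 7.
Tm = 2×15 + 4×7 = 58°C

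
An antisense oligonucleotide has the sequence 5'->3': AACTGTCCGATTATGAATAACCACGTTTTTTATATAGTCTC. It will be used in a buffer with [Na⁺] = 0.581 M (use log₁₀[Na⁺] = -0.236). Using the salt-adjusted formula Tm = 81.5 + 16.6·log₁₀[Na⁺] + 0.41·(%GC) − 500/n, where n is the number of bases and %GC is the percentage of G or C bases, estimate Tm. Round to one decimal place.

78.4°C

Length n = 41. T=16, A=12, C=8, G=5
G+C = 13, so %GC = 13/41 × 100 = 31.707%
Salt term: 16.6 × (-0.236) = -3.918
GC term: 0.41 × 31.707 = 13; length term: −500/41 = −12.195
Tm = 81.5 + (-3.918) + 13 − 12.195 = 78.387 → 78.4°C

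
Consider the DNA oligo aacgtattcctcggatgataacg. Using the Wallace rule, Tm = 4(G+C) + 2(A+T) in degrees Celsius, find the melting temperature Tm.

Base counts: G=5, T=6, C=5, A=7
A+T = 13, G+C = 10
Tm = 2×13 + 4×10 = 66°C

66°C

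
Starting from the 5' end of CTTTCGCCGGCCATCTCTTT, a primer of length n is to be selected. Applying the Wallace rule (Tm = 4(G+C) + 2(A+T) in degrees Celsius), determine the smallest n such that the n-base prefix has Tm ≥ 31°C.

n = 10

First 9 bases: CTTTCGCCG → Tm = 30°C (< 31°C)
First 10 bases: CTTTCGCCGG → Tm = 34°C (≥ 31°C)
Since every base adds ≥2°C, Tm only increases with n, so the threshold is first crossed at n = 10.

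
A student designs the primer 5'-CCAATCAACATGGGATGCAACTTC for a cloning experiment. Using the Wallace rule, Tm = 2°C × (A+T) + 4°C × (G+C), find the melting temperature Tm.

70°C

G=4, C=7, A=8, T=5
AT pairs contribute 13, GC pairs contribute 11.
Tm = 4·11 + 2·13 = 44 + 26 = 70°C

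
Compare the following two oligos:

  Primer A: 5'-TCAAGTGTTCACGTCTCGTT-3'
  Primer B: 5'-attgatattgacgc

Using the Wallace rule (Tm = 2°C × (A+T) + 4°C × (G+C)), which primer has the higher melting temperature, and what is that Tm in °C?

Primer A: A+T=11, G+C=9 → Tm = 2(11)+4(9) = 58°C
Primer B: A+T=9, G+C=5 → Tm = 2(9)+4(5) = 38°C
58°C vs 38°C → primer A is higher.

Primer A, 58°C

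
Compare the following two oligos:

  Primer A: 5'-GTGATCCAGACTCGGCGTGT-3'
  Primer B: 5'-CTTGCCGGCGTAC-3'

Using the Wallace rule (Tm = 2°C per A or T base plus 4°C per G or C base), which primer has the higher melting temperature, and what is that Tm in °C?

Primer A, 64°C

Primer A: A+T=8, G+C=12 → Tm = 2(8)+4(12) = 64°C
Primer B: A+T=4, G+C=9 → Tm = 2(4)+4(9) = 44°C
64°C vs 44°C → primer A is higher.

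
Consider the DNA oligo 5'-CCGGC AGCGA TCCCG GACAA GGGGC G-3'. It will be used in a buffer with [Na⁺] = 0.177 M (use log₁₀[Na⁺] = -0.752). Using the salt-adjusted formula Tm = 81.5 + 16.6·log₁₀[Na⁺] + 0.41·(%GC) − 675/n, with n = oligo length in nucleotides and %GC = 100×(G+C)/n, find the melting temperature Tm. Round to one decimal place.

74.6°C

Length n = 26. Scanning the sequence gives A=5, G=11, C=9, T=1.
G+C = 20, so %GC = 20/26 × 100 = 76.923%
Salt term: 16.6 × (-0.752) = -12.483
GC term: 0.41 × 76.923 = 31.538; length term: −675/26 = −25.962
Tm = 81.5 + (-12.483) + 31.538 − 25.962 = 74.593 → 74.6°C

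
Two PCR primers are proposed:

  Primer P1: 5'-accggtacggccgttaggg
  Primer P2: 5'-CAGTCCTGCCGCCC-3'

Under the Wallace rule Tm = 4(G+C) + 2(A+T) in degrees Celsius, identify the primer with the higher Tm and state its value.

Primer P1, 64°C

Primer P1: A+T=6, G+C=13 → Tm = 2(6)+4(13) = 64°C
Primer P2: A+T=3, G+C=11 → Tm = 2(3)+4(11) = 50°C
64°C vs 50°C → primer P1 is higher.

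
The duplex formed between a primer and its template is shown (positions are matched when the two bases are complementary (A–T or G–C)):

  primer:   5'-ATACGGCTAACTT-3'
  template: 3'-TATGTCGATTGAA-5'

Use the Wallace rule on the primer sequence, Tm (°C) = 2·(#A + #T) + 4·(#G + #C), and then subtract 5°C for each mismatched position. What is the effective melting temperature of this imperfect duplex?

31°C

Primer base counts: A=4, T=4, G=2, C=3 → A+T=8, G+C=5
Perfect-match Tm = 2(8) + 4(5) = 16 + 20 = 36°C
Mismatches (positions where the bases are not complementary): 1 (at position 5)
Effective Tm = 36 − 1×5 = 36 − 5 = 31°C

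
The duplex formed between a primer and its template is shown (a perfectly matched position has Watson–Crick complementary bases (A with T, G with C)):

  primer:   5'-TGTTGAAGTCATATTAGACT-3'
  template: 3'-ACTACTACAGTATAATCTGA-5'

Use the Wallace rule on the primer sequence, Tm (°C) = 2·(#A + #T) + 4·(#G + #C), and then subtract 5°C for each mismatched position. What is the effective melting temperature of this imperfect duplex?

Primer base counts: A=6, T=8, G=4, C=2 → A+T=14, G+C=6
Perfect-match Tm = 2(14) + 4(6) = 28 + 24 = 52°C
Mismatches (positions where the bases are not complementary): 2 (at positions 3, 7)
Effective Tm = 52 − 2×5 = 52 − 10 = 42°C

42°C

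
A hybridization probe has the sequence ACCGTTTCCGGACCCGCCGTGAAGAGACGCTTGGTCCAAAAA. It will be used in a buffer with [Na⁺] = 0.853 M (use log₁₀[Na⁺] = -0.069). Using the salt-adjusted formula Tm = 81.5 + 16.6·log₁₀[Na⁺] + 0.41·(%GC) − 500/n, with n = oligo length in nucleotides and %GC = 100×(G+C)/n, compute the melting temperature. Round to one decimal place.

Length n = 42. Scanning the sequence gives C=13, A=11, T=7, G=11.
G+C = 24, so %GC = 24/42 × 100 = 57.143%
Salt term: 16.6 × (-0.069) = -1.145
GC term: 0.41 × 57.143 = 23.429; length term: −500/42 = −11.905
Tm = 81.5 + (-1.145) + 23.429 − 11.905 = 91.879 → 91.9°C

91.9°C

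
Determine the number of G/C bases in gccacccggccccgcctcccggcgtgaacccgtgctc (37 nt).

30

Base counts: A=3, C=20, G=10, T=4
Total G or C: 10 + 20 = 30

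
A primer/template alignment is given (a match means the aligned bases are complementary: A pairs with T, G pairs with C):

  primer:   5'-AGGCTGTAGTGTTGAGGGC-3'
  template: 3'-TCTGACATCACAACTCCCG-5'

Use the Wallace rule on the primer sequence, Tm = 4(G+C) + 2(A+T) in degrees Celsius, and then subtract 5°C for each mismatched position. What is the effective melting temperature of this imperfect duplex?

Primer base counts: A=3, T=5, G=9, C=2 → A+T=8, G+C=11
Perfect-match Tm = 2(8) + 4(11) = 16 + 44 = 60°C
Mismatches (positions where the bases are not complementary): 1 (at position 3)
Effective Tm = 60 − 1×5 = 60 − 5 = 55°C

55°C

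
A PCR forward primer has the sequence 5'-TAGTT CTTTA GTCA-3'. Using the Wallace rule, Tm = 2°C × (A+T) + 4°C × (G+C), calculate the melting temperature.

Base counts: C=2, T=7, G=2, A=3
So N_AT = 10 and N_GC = 4.
Tm = 2×10 + 4×4 = 36°C

36°C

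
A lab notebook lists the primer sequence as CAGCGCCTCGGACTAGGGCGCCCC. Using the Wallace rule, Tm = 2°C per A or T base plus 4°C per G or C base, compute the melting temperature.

86°C

Counting bases: T=2, C=11, G=8, A=3
AT pairs contribute 5, GC pairs contribute 19.
Tm = 4·19 + 2·5 = 76 + 10 = 86°C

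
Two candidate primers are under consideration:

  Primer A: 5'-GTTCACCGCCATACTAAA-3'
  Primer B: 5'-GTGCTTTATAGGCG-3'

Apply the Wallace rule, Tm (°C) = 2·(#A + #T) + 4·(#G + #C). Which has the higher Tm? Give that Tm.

Primer A, 52°C

Primer A: A+T=10, G+C=8 → Tm = 2(10)+4(8) = 52°C
Primer B: A+T=7, G+C=7 → Tm = 2(7)+4(7) = 42°C
52°C vs 42°C → primer A is higher.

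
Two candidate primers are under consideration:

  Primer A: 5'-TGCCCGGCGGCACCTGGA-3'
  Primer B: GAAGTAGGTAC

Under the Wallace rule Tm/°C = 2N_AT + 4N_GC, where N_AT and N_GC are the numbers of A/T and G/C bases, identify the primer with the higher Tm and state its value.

Primer A, 64°C

Primer A: A+T=4, G+C=14 → Tm = 2(4)+4(14) = 64°C
Primer B: A+T=6, G+C=5 → Tm = 2(6)+4(5) = 32°C
64°C vs 32°C → primer A is higher.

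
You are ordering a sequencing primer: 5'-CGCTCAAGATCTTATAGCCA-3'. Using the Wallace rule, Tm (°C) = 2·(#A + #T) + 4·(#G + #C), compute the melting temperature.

58°C

Counting bases: C=6, T=5, A=6, G=3
A+T = 11, G+C = 9
Tm = 2(11) + 4(9) = 22 + 36 = 58°C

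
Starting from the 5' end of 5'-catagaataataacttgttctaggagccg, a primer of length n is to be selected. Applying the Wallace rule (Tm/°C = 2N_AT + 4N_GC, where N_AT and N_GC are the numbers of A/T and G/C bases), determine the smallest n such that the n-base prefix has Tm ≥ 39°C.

n = 17

First 16 bases: CATAGAATAATAACTT → Tm = 38°C (< 39°C)
First 17 bases: CATAGAATAATAACTTG → Tm = 42°C (≥ 39°C)
Each additional base adds 2°C (A/T) or 4°C (G/C), so Tm is non-decreasing in n; n = 17 is the first length to reach 39°C.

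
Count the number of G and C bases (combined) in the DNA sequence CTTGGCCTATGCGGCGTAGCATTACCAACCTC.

Counting bases: C=11, G=7, A=6, T=8
G+C = 7 + 11 = 18

18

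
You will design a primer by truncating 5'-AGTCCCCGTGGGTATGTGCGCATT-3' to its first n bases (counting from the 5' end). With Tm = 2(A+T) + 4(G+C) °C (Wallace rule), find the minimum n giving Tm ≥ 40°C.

n = 12

First 11 bases: AGTCCCCGTGG → Tm = 38°C (< 40°C)
First 12 bases: AGTCCCCGTGGG → Tm = 42°C (≥ 40°C)
Each additional base adds 2°C (A/T) or 4°C (G/C), so Tm is non-decreasing in n; n = 12 is the first length to reach 40°C.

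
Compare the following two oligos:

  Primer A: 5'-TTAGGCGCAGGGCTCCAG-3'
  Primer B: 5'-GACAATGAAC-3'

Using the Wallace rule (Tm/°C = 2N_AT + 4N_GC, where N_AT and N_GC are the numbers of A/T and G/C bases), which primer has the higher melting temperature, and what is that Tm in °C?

Primer A: A+T=6, G+C=12 → Tm = 2(6)+4(12) = 60°C
Primer B: A+T=6, G+C=4 → Tm = 2(6)+4(4) = 28°C
60°C vs 28°C → primer A is higher.

Primer A, 60°C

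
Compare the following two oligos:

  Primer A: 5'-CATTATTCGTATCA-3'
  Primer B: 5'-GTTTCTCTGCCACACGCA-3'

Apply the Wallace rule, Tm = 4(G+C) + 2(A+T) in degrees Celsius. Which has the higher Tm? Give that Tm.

Primer B, 56°C

Primer A: A+T=10, G+C=4 → Tm = 2(10)+4(4) = 36°C
Primer B: A+T=8, G+C=10 → Tm = 2(8)+4(10) = 56°C
36°C vs 56°C → primer B is higher.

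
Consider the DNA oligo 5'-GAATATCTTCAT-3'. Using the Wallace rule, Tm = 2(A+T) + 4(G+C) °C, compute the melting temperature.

Base counts: C=2, T=5, G=1, A=4
A+T = 9, G+C = 3
Tm = 2(9) + 4(3) = 18 + 12 = 30°C

30°C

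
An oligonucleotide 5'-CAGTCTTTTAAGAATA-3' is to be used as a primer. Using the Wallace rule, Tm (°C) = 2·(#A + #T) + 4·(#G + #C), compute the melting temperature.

T=6, C=2, A=6, G=2
So N_AT = 12 and N_GC = 4.
Tm = 2×12 + 4×4 = 40°C

40°C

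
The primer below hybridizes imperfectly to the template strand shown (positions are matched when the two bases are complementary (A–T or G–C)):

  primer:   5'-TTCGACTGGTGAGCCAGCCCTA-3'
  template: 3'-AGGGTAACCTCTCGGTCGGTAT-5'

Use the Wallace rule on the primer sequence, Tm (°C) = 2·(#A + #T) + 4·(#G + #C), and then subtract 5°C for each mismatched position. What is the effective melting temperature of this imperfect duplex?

45°C

Primer base counts: A=4, T=5, G=6, C=7 → A+T=9, G+C=13
Perfect-match Tm = 2(9) + 4(13) = 18 + 52 = 70°C
Mismatches (positions where the bases are not complementary): 5 (at positions 2, 4, 6, 10, 20)
Effective Tm = 70 − 5×5 = 70 − 25 = 45°C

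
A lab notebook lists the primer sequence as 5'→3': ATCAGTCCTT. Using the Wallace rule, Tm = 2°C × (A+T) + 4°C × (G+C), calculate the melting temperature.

Base counts: A=2, T=4, C=3, G=1
AT pairs contribute 6, GC pairs contribute 4.
Tm = 4·4 + 2·6 = 16 + 12 = 28°C

28°C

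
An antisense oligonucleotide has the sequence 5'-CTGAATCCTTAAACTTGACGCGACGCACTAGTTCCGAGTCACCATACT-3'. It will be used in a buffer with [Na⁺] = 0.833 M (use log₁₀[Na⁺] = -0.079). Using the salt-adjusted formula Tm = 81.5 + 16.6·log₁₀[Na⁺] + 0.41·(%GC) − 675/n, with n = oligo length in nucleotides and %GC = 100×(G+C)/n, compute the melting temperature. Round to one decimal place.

85.8°C

Length n = 48. A=13, C=15, G=8, T=12
G+C = 23, so %GC = 23/48 × 100 = 47.917%
Salt term: 16.6 × (-0.079) = -1.311
GC term: 0.41 × 47.917 = 19.646; length term: −675/48 = −14.062
Tm = 81.5 + (-1.311) + 19.646 − 14.062 = 85.773 → 85.8°C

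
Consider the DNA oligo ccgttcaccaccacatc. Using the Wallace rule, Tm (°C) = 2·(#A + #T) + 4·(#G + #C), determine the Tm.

Counting bases: T=3, G=1, C=9, A=4
A+T = 7, G+C = 10
Tm = 2×7 + 4×10 = 54°C

54°C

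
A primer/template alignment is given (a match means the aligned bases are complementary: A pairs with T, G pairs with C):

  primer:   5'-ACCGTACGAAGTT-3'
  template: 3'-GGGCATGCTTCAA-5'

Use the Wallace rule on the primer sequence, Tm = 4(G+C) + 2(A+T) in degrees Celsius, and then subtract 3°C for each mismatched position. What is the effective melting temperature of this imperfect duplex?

Primer base counts: A=4, T=3, G=3, C=3 → A+T=7, G+C=6
Perfect-match Tm = 2(7) + 4(6) = 14 + 24 = 38°C
Mismatches (positions where the bases are not complementary): 1 (at position 1)
Effective Tm = 38 − 1×3 = 38 − 3 = 35°C

35°C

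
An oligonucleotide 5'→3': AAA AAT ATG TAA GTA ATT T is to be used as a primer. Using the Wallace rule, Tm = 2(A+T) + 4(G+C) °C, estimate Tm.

Scanning the sequence gives A=10, T=7, G=2, C=0.
So N_AT = 17 and N_GC = 2.
Tm = 2×17 + 4×2 = 42°C

42°C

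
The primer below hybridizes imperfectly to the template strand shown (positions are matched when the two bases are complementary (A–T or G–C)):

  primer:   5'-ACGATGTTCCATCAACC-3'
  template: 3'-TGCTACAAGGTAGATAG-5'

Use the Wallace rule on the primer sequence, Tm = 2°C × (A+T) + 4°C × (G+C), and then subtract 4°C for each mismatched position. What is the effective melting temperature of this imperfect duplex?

Primer base counts: A=5, T=4, G=2, C=6 → A+T=9, G+C=8
Perfect-match Tm = 2(9) + 4(8) = 18 + 32 = 50°C
Mismatches (positions where the bases are not complementary): 2 (at positions 14, 16)
Effective Tm = 50 − 2×4 = 50 − 8 = 42°C

42°C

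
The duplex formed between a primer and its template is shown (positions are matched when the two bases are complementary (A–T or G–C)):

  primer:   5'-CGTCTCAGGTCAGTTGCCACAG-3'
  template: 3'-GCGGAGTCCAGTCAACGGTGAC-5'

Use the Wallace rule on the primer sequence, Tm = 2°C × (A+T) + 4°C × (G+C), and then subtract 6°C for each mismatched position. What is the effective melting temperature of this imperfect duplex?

58°C

Primer base counts: A=4, T=5, G=6, C=7 → A+T=9, G+C=13
Perfect-match Tm = 2(9) + 4(13) = 18 + 52 = 70°C
Mismatches (positions where the bases are not complementary): 2 (at positions 3, 21)
Effective Tm = 70 − 2×6 = 70 − 12 = 58°C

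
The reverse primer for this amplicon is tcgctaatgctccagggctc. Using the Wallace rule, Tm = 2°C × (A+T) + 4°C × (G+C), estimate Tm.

T=5, A=3, G=5, C=7
A+T = 8, G+C = 12
Tm = 4·12 + 2·8 = 48 + 16 = 64°C

64°C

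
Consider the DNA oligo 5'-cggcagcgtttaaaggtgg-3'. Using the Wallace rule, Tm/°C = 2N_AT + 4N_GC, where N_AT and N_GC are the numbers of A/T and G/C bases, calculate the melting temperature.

60°C

Counting bases: T=4, C=3, G=8, A=4
A+T = 8, G+C = 11
Tm = 2×8 + 4×11 = 60°C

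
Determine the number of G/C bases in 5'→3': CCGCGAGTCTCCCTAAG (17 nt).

Base counts: C=7, G=4, A=3, T=3
G+C = 4 + 7 = 11

11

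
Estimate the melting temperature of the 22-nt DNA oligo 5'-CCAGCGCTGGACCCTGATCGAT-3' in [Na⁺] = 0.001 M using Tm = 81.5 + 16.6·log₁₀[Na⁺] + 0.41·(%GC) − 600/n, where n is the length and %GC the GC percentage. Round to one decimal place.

30.5°C

Length n = 22. Scanning the sequence gives G=6, C=8, T=4, A=4.
G+C = 14, so %GC = 14/22 × 100 = 63.636%
Salt term: 16.6 × (-3) = -49.8
GC term: 0.41 × 63.636 = 26.091; length term: −600/22 = −27.273
Tm = 81.5 + (-49.8) + 26.091 − 27.273 = 30.518 → 30.5°C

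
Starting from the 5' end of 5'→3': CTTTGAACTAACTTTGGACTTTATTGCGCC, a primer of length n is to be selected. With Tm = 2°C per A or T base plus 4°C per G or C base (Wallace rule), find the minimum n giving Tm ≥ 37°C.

n = 15

First 14 bases: CTTTGAACTAACTT → Tm = 36°C (< 37°C)
First 15 bases: CTTTGAACTAACTTT → Tm = 38°C (≥ 37°C)
Each additional base adds 2°C (A/T) or 4°C (G/C), so Tm is non-decreasing in n; n = 15 is the first length to reach 37°C.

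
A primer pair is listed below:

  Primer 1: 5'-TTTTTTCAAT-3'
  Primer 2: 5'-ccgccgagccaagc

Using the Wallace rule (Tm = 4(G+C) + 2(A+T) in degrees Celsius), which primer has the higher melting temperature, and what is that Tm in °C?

Primer 2, 50°C

Primer 1: A+T=9, G+C=1 → Tm = 2(9)+4(1) = 22°C
Primer 2: A+T=3, G+C=11 → Tm = 2(3)+4(11) = 50°C
22°C vs 50°C → primer 2 is higher.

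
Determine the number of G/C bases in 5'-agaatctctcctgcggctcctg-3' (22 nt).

13

Base counts: T=6, C=8, A=3, G=5
G+C = 5 + 8 = 13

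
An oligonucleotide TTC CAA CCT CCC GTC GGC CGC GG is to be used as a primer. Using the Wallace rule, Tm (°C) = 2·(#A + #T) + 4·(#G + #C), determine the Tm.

Counting bases: A=2, C=11, T=4, G=6
AT pairs contribute 6, GC pairs contribute 17.
Tm = 2×6 + 4×17 = 80°C

80°C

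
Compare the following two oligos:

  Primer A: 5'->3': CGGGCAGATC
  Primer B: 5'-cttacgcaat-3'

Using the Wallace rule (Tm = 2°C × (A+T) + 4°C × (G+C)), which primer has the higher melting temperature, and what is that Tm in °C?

Primer A: A+T=3, G+C=7 → Tm = 2(3)+4(7) = 34°C
Primer B: A+T=6, G+C=4 → Tm = 2(6)+4(4) = 28°C
34°C vs 28°C → primer A is higher.

Primer A, 34°C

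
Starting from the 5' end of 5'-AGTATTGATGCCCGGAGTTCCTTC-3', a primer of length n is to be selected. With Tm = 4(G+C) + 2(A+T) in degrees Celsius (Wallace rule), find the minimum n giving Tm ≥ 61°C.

n = 21

First 20 bases: AGTATTGATGCCCGGAGTTC → Tm = 60°C (< 61°C)
First 21 bases: AGTATTGATGCCCGGAGTTCC → Tm = 64°C (≥ 61°C)
Each additional base adds 2°C (A/T) or 4°C (G/C), so Tm is non-decreasing in n; n = 21 is the first length to reach 61°C.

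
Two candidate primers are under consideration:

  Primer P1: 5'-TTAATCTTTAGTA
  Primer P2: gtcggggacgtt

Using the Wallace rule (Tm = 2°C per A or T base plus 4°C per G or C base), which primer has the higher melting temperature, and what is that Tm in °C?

Primer P2, 40°C

Primer P1: A+T=11, G+C=2 → Tm = 2(11)+4(2) = 30°C
Primer P2: A+T=4, G+C=8 → Tm = 2(4)+4(8) = 40°C
30°C vs 40°C → primer P2 is higher.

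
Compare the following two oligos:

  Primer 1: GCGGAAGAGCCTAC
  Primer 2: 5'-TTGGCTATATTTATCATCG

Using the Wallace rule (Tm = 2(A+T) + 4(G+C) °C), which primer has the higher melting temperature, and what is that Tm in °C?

Primer 2, 50°C

Primer 1: A+T=5, G+C=9 → Tm = 2(5)+4(9) = 46°C
Primer 2: A+T=13, G+C=6 → Tm = 2(13)+4(6) = 50°C
46°C vs 50°C → primer 2 is higher.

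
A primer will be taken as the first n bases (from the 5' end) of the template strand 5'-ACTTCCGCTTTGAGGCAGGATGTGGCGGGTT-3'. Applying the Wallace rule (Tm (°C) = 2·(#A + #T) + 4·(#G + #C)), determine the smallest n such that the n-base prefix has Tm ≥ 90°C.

First 27 bases: ACTTCCGCTTTGAGGCAGGATGTGGCG → Tm = 86°C (< 90°C)
First 28 bases: ACTTCCGCTTTGAGGCAGGATGTGGCGG → Tm = 90°C (≥ 90°C)
Each additional base adds 2°C (A/T) or 4°C (G/C), so Tm is non-decreasing in n; n = 28 is the first length to reach 90°C.

n = 28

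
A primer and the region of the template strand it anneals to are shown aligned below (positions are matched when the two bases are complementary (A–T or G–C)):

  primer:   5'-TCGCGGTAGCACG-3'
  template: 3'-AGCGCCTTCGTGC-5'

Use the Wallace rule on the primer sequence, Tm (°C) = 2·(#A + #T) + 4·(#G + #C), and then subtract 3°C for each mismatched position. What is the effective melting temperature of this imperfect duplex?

Primer base counts: A=2, T=2, G=5, C=4 → A+T=4, G+C=9
Perfect-match Tm = 2(4) + 4(9) = 8 + 36 = 44°C
Mismatches (positions where the bases are not complementary): 1 (at position 7)
Effective Tm = 44 − 1×3 = 44 − 3 = 41°C

41°C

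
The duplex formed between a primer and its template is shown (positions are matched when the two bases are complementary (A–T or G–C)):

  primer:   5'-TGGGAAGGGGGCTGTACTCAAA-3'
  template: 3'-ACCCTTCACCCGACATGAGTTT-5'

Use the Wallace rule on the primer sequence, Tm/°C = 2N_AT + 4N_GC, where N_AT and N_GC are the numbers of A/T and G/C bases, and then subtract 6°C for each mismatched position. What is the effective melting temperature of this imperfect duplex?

62°C

Primer base counts: A=6, T=4, G=9, C=3 → A+T=10, G+C=12
Perfect-match Tm = 2(10) + 4(12) = 20 + 48 = 68°C
Mismatches (positions where the bases are not complementary): 1 (at position 8)
Effective Tm = 68 − 1×6 = 68 − 6 = 62°C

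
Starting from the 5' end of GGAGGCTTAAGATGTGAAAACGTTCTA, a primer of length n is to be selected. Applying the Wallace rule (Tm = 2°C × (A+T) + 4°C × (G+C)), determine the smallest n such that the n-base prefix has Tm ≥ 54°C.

First 18 bases: GGAGGCTTAAGATGTGAA → Tm = 52°C (< 54°C)
First 19 bases: GGAGGCTTAAGATGTGAAA → Tm = 54°C (≥ 54°C)
Each additional base adds 2°C (A/T) or 4°C (G/C), so Tm is non-decreasing in n; n = 19 is the first length to reach 54°C.

n = 19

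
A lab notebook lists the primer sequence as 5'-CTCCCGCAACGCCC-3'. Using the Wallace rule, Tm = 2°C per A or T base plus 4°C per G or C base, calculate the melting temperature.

50°C

Scanning the sequence gives A=2, G=2, C=9, T=1.
A+T = 3, G+C = 11
Tm = 4·11 + 2·3 = 44 + 6 = 50°C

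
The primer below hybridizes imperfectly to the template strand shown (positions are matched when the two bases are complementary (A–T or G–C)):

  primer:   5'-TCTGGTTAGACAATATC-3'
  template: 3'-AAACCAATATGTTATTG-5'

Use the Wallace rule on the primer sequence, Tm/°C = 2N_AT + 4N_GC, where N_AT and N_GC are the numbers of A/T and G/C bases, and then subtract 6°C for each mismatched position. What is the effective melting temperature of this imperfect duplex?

28°C

Primer base counts: A=5, T=6, G=3, C=3 → A+T=11, G+C=6
Perfect-match Tm = 2(11) + 4(6) = 22 + 24 = 46°C
Mismatches (positions where the bases are not complementary): 3 (at positions 2, 9, 16)
Effective Tm = 46 − 3×6 = 46 − 18 = 28°C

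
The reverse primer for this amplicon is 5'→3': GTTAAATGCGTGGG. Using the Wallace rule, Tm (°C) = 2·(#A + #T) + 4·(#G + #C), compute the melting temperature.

42°C

Scanning the sequence gives T=4, A=3, G=6, C=1.
A+T = 7, G+C = 7
Tm = 2×7 + 4×7 = 42°C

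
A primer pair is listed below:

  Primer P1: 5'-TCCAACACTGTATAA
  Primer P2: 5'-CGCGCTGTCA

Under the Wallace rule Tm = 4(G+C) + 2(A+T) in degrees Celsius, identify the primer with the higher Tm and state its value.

Primer P1: A+T=10, G+C=5 → Tm = 2(10)+4(5) = 40°C
Primer P2: A+T=3, G+C=7 → Tm = 2(3)+4(7) = 34°C
40°C vs 34°C → primer P1 is higher.

Primer P1, 40°C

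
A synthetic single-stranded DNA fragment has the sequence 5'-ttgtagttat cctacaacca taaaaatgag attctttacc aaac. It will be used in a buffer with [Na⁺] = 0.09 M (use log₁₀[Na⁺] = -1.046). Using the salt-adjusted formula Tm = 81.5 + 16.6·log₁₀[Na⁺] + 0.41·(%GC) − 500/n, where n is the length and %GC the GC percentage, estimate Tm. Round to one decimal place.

Length n = 44. Base counts: C=9, A=17, G=4, T=14
G+C = 13, so %GC = 13/44 × 100 = 29.545%
Salt term: 16.6 × (-1.046) = -17.364
GC term: 0.41 × 29.545 = 12.113; length term: −500/44 = −11.364
Tm = 81.5 + (-17.364) + 12.113 − 11.364 = 64.885 → 64.9°C

64.9°C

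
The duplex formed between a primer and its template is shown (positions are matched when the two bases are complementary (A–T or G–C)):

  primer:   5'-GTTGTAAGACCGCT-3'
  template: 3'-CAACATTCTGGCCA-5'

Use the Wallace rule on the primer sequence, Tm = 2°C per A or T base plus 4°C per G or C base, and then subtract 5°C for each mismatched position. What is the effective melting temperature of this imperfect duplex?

Primer base counts: A=3, T=4, G=4, C=3 → A+T=7, G+C=7
Perfect-match Tm = 2(7) + 4(7) = 14 + 28 = 42°C
Mismatches (positions where the bases are not complementary): 1 (at position 13)
Effective Tm = 42 − 1×5 = 42 − 5 = 37°C

37°C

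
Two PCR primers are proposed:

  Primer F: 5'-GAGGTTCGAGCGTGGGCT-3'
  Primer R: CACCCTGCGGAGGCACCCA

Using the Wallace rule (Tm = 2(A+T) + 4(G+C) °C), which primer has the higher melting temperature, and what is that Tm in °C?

Primer R, 66°C

Primer F: A+T=6, G+C=12 → Tm = 2(6)+4(12) = 60°C
Primer R: A+T=5, G+C=14 → Tm = 2(5)+4(14) = 66°C
60°C vs 66°C → primer R is higher.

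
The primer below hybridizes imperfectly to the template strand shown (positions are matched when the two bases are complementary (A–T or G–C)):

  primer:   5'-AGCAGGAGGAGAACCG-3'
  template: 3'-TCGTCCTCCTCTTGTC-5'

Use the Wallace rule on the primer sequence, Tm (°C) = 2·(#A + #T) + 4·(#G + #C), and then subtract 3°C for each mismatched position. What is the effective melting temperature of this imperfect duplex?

Primer base counts: A=6, T=0, G=7, C=3 → A+T=6, G+C=10
Perfect-match Tm = 2(6) + 4(10) = 12 + 40 = 52°C
Mismatches (positions where the bases are not complementary): 1 (at position 15)
Effective Tm = 52 − 1×3 = 52 − 3 = 49°C

49°C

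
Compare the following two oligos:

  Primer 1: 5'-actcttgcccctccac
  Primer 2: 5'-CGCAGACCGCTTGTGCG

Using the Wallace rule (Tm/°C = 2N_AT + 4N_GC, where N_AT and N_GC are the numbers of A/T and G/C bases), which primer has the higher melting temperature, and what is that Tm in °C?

Primer 1: A+T=6, G+C=10 → Tm = 2(6)+4(10) = 52°C
Primer 2: A+T=5, G+C=12 → Tm = 2(5)+4(12) = 58°C
52°C vs 58°C → primer 2 is higher.

Primer 2, 58°C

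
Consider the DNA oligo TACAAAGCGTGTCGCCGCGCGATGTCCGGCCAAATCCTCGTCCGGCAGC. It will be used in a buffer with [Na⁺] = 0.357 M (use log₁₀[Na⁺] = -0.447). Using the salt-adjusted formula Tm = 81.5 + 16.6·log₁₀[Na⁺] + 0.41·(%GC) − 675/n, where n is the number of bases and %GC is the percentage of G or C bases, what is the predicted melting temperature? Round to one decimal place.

Length n = 49. Base counts: G=14, C=18, T=8, A=9
G+C = 32, so %GC = 32/49 × 100 = 65.306%
Salt term: 16.6 × (-0.447) = -7.42
GC term: 0.41 × 65.306 = 26.775; length term: −675/49 = −13.776
Tm = 81.5 + (-7.42) + 26.775 − 13.776 = 87.079 → 87.1°C

87.1°C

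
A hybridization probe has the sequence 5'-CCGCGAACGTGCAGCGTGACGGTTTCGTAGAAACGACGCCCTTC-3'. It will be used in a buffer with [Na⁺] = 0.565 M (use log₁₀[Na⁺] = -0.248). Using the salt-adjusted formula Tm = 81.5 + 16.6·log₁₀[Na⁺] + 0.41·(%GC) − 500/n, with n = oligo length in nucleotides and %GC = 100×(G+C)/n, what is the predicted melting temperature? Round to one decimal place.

91.2°C

Length n = 44. Base counts: C=14, T=8, A=9, G=13
G+C = 27, so %GC = 27/44 × 100 = 61.364%
Salt term: 16.6 × (-0.248) = -4.117
GC term: 0.41 × 61.364 = 25.159; length term: −500/44 = −11.364
Tm = 81.5 + (-4.117) + 25.159 − 11.364 = 91.178 → 91.2°C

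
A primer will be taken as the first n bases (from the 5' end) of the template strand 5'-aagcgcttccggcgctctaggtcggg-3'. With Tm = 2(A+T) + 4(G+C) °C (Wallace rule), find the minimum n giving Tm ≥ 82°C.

First 24 bases: AAGCGCTTCCGGCGCTCTAGGTCG → Tm = 80°C (< 82°C)
First 25 bases: AAGCGCTTCCGGCGCTCTAGGTCGG → Tm = 84°C (≥ 82°C)
Since every base adds ≥2°C, Tm only increases with n, so the threshold is first crossed at n = 25.

n = 25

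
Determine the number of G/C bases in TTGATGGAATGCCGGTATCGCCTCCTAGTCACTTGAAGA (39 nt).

Base counts: C=9, T=11, G=10, A=9
Total G or C: 10 + 9 = 19

19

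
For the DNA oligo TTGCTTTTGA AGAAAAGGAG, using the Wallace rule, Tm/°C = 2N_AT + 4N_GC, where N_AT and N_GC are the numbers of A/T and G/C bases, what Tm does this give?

54°C

Counting bases: A=7, C=1, G=6, T=6
AT pairs contribute 13, GC pairs contribute 7.
Tm = 2(13) + 4(7) = 26 + 28 = 54°C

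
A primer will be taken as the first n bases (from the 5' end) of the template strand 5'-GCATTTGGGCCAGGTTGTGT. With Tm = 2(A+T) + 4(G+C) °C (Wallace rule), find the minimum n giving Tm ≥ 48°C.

n = 15

First 14 bases: GCATTTGGGCCAGG → Tm = 46°C (< 48°C)
First 15 bases: GCATTTGGGCCAGGT → Tm = 48°C (≥ 48°C)
Each additional base adds 2°C (A/T) or 4°C (G/C), so Tm is non-decreasing in n; n = 15 is the first length to reach 48°C.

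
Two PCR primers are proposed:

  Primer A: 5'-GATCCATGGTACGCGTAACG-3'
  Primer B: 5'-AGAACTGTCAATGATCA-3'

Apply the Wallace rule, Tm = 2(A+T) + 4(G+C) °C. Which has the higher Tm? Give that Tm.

Primer A, 62°C

Primer A: A+T=9, G+C=11 → Tm = 2(9)+4(11) = 62°C
Primer B: A+T=11, G+C=6 → Tm = 2(11)+4(6) = 46°C
62°C vs 46°C → primer A is higher.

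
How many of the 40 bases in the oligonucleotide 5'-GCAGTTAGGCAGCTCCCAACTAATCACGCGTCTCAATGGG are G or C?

22

Base counts: A=10, C=12, T=8, G=10
Total G or C: 10 + 12 = 22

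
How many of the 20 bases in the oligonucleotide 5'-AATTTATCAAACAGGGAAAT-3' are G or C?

Scanning the sequence gives C=2, T=5, A=10, G=3.
G+C = 3 + 2 = 5

5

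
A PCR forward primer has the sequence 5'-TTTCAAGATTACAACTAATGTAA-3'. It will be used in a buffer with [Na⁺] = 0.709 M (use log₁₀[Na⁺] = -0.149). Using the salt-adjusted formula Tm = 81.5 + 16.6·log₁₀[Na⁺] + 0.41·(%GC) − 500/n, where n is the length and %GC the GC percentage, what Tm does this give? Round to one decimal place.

Length n = 23. A=10, C=3, G=2, T=8
G+C = 5, so %GC = 5/23 × 100 = 21.739%
Salt term: 16.6 × (-0.149) = -2.473
GC term: 0.41 × 21.739 = 8.913; length term: −500/23 = −21.739
Tm = 81.5 + (-2.473) + 8.913 − 21.739 = 66.201 → 66.2°C

66.2°C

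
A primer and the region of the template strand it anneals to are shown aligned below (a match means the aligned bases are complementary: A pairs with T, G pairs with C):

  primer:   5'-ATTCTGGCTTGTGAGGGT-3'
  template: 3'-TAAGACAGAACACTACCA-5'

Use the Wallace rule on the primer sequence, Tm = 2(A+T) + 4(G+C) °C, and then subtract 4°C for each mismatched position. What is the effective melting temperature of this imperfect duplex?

46°C

Primer base counts: A=2, T=7, G=7, C=2 → A+T=9, G+C=9
Perfect-match Tm = 2(9) + 4(9) = 18 + 36 = 54°C
Mismatches (positions where the bases are not complementary): 2 (at positions 7, 15)
Effective Tm = 54 − 2×4 = 54 − 8 = 46°C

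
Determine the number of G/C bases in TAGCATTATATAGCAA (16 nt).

A=7, G=2, T=5, C=2
Total G or C: 2 + 2 = 4

4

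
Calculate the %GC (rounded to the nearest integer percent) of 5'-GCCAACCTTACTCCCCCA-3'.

61%

Counting bases: T=3, G=1, C=10, A=4
G+C = 1 + 10 = 11 out of 18 bases
%GC = 11/18 × 100 = 61.11% ≈ 61%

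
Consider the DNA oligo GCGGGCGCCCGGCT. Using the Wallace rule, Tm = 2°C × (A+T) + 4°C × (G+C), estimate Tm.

54°C

Base counts: A=0, T=1, G=7, C=6
A+T = 1, G+C = 13
Tm = 2×1 + 4×13 = 54°C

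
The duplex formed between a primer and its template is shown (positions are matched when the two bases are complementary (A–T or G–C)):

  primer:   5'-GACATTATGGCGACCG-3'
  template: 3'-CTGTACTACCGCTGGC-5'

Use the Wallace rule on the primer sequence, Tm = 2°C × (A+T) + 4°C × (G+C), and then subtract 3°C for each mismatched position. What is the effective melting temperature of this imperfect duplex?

Primer base counts: A=4, T=3, G=5, C=4 → A+T=7, G+C=9
Perfect-match Tm = 2(7) + 4(9) = 14 + 36 = 50°C
Mismatches (positions where the bases are not complementary): 1 (at position 6)
Effective Tm = 50 − 1×3 = 50 − 3 = 47°C

47°C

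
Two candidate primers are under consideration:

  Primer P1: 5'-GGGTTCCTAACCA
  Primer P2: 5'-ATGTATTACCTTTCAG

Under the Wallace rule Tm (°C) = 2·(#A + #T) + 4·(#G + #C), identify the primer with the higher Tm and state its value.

Primer P1: A+T=6, G+C=7 → Tm = 2(6)+4(7) = 40°C
Primer P2: A+T=11, G+C=5 → Tm = 2(11)+4(5) = 42°C
40°C vs 42°C → primer P2 is higher.

Primer P2, 42°C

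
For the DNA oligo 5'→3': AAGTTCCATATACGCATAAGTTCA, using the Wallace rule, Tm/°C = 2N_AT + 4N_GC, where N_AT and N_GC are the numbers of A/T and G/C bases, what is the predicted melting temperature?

Base counts: T=7, G=3, A=9, C=5
AT pairs contribute 16, GC pairs contribute 8.
Tm = 2×16 + 4×8 = 64°C

64°C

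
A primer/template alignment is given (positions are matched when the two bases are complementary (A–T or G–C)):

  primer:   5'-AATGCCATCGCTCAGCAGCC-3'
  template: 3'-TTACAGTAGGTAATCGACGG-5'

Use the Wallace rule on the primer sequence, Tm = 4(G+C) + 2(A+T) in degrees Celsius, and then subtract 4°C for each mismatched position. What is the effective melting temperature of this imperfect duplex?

44°C

Primer base counts: A=5, T=3, G=4, C=8 → A+T=8, G+C=12
Perfect-match Tm = 2(8) + 4(12) = 16 + 48 = 64°C
Mismatches (positions where the bases are not complementary): 5 (at positions 5, 10, 11, 13, 17)
Effective Tm = 64 − 5×4 = 64 − 20 = 44°C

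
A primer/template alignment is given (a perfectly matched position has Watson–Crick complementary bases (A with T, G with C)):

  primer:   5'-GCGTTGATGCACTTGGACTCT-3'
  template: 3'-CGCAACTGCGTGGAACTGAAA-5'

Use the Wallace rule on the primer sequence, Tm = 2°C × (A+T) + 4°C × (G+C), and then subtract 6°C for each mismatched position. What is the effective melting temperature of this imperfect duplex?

Primer base counts: A=3, T=7, G=6, C=5 → A+T=10, G+C=11
Perfect-match Tm = 2(10) + 4(11) = 20 + 44 = 64°C
Mismatches (positions where the bases are not complementary): 4 (at positions 8, 13, 15, 20)
Effective Tm = 64 − 4×6 = 64 − 24 = 40°C

40°C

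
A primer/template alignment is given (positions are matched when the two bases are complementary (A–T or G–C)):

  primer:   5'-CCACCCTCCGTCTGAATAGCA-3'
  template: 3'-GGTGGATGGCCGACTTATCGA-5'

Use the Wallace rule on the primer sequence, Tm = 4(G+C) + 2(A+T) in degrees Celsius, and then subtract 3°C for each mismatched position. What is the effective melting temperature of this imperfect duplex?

54°C

Primer base counts: A=5, T=4, G=3, C=9 → A+T=9, G+C=12
Perfect-match Tm = 2(9) + 4(12) = 18 + 48 = 66°C
Mismatches (positions where the bases are not complementary): 4 (at positions 6, 7, 11, 21)
Effective Tm = 66 − 4×3 = 66 − 12 = 54°C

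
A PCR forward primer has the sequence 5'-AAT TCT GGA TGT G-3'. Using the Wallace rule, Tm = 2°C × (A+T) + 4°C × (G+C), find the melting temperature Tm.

36°C

Base counts: T=5, A=3, C=1, G=4
AT pairs contribute 8, GC pairs contribute 5.
Tm = 2(8) + 4(5) = 16 + 20 = 36°C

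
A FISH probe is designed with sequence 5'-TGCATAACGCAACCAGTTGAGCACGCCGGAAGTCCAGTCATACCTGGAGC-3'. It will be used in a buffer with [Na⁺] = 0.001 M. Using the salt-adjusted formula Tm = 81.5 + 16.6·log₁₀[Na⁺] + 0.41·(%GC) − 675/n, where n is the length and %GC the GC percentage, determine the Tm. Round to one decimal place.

41.2°C

Length n = 50. Counting bases: A=14, G=13, C=15, T=8
G+C = 28, so %GC = 28/50 × 100 = 56%
Salt term: 16.6 × (-3) = -49.8
GC term: 0.41 × 56 = 22.96; length term: −675/50 = −13.5
Tm = 81.5 + (-49.8) + 22.96 − 13.5 = 41.16 → 41.2°C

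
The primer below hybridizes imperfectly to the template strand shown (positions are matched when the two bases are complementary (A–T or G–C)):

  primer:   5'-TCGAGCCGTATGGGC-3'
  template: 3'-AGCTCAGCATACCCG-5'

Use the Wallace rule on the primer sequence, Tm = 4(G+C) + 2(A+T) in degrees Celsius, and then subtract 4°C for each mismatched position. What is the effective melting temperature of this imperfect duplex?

Primer base counts: A=2, T=3, G=6, C=4 → A+T=5, G+C=10
Perfect-match Tm = 2(5) + 4(10) = 10 + 40 = 50°C
Mismatches (positions where the bases are not complementary): 1 (at position 6)
Effective Tm = 50 − 1×4 = 50 − 4 = 46°C

46°C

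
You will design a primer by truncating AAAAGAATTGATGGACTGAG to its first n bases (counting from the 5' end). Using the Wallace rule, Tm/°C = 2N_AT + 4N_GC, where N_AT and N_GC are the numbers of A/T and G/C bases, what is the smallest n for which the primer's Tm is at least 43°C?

n = 17

First 16 bases: AAAAGAATTGATGGAC → Tm = 42°C (< 43°C)
First 17 bases: AAAAGAATTGATGGACT → Tm = 44°C (≥ 43°C)
Each additional base adds 2°C (A/T) or 4°C (G/C), so Tm is non-decreasing in n; n = 17 is the first length to reach 43°C.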